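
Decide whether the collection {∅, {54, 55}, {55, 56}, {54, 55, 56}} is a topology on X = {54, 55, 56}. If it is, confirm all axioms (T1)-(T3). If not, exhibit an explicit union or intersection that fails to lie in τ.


τ is NOT a topology on X.

Axiom (T1): ∅ ∈ τ? Yes; X ∈ τ? Yes.
Axiom (T2/T3): check pairwise unions and intersections of members of τ.
Counterexample for (T3): {54, 55} ∩ {55, 56} = {55} ∉ τ. Therefore τ is NOT a topology.


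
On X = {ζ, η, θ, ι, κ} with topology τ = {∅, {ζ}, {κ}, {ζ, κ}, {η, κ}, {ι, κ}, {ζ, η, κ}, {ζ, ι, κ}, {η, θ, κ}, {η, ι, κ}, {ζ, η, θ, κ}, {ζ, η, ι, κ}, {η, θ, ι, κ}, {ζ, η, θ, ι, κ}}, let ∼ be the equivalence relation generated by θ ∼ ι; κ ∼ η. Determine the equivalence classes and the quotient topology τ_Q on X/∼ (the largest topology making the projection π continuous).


X/∼ = {[ζ], [η=κ], [θ=ι]}; |τ_Q| = 6.

Equivalence classes: [ζ], [η=κ], [θ=ι].
Quotient map π: X → X/∼ sends ζ ↦ [ζ], η ↦ [η=κ], θ ↦ [θ=ι], ι ↦ [θ=ι], κ ↦ [η=κ].
For each subset V ⊆ X/∼, compute π^{-1}(V) ⊆ X and check whether π^{-1}(V) ∈ τ. V is open in τ_Q iff π^{-1}(V) ∈ τ.
  V = {}: π^{-1}(V) = ∅ ∈ τ ✓.
  V = {[ζ]}: π^{-1}(V) = {ζ} ∈ τ ✓.
  V = {[η=κ]}: π^{-1}(V) = {η, κ} ∈ τ ✓.
  V = {[ζ], [η=κ]}: π^{-1}(V) = {ζ, η, κ} ∈ τ ✓.
  V = {[θ=ι]}: π^{-1}(V) = {θ, ι} ∉ τ ✗.
  V = {[ζ], [θ=ι]}: π^{-1}(V) = {ζ, θ, ι} ∉ τ ✗.
  V = {[η=κ], [θ=ι]}: π^{-1}(V) = {η, θ, ι, κ} ∈ τ ✓.
  V = {[ζ], [η=κ], [θ=ι]}: π^{-1}(V) = {ζ, η, θ, ι, κ} ∈ τ ✓.
Open sets in the quotient: τ_Q = {{}, {[ζ]}, {[η=κ]}, {[ζ], [η=κ]}, {[η=κ], [θ=ι]}, {[ζ], [η=κ], [θ=ι]}} (6 elements).


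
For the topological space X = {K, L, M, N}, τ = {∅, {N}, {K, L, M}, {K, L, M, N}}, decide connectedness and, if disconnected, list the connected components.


(X, τ) is disconnected; components = [{N}, {K, L, M}].

Find clopen sets (U ∈ τ with X ∖ U ∈ τ):
  U = ∅, X ∖ U = {K, L, M, N} — both open, so U is clopen.
  U = {N}, X ∖ U = {K, L, M} — both open, so U is clopen.
  U = {K, L, M}, X ∖ U = {N} — both open, so U is clopen.
  U = {K, L, M, N}, X ∖ U = ∅ — both open, so U is clopen.
Nontrivial clopen(s) exist: e.g. {K, L, M}. So (X, τ) is disconnected.
Compute connected components by grouping points that agree on all clopens:
  component: {N}
  component: {K, L, M}


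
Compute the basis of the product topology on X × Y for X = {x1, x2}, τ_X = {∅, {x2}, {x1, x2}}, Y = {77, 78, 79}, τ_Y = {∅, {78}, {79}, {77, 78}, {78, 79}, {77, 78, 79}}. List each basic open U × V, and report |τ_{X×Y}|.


Basis B = {∅ × ∅, {x2} × {78}, {x2} × {79}, {x1, x2} × {78}, {x1, x2} × {79}, {x2} × {77, 78}, {x2} × {78, 79}, {x2} × {77, 78, 79}, {x1, x2} × {77, 78}, {x1, x2} × {78, 79}, {x1, x2} × {77, 78, 79}}; |τ_{X×Y}| = 18.

Enumerate products U × V with U ∈ τ_X, V ∈ τ_Y (deduplicated):
  ∅ × ∅ = {} (∅)
  {x2} × {78} = {(x2,78)}
  {x2} × {79} = {(x2,79)}
  {x1, x2} × {78} = {(x1,78), (x2,78)}
  {x1, x2} × {79} = {(x1,79), (x2,79)}
  {x2} × {77, 78} = {(x2,77), (x2,78)}
  {x2} × {78, 79} = {(x2,78), (x2,79)}
  {x2} × {77, 78, 79} = {(x2,77), (x2,78), (x2,79)}
  {x1, x2} × {77, 78} = {(x1,77), (x1,78), (x2,77), (x2,78)}
  {x1, x2} × {78, 79} = {(x1,78), (x1,79), (x2,78), (x2,79)}
  {x1, x2} × {77, 78, 79} = {(x1,77), (x1,78), (x1,79), (x2,77), (x2,78), (x2,79)}
These 11 distinct sets form the basis B.
Close under arbitrary unions to get τ_{X×Y}; counting gives |τ_{X×Y}| = 18.


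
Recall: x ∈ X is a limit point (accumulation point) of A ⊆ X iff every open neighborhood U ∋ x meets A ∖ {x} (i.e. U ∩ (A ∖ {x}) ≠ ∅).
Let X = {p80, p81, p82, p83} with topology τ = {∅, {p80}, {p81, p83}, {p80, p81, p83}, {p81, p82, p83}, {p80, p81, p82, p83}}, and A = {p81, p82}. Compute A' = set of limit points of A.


A' = {p82, p83}

For each x ∈ X, list the open sets U ∈ τ with x ∈ U, then check whether U ∩ (A ∖ {x}) ≠ ∅ for every such U.
  x = p80: open {p80} ∋ x has {p80} ∩ (A ∖ {p80}) = ∅, so x is NOT a limit point.
  x = p81: open {p81, p83} ∋ x has {p81, p83} ∩ (A ∖ {p81}) = ∅, so x is NOT a limit point.
  x = p82: opens ∋ x are {p81, p82, p83}, {p80, p81, p82, p83}; each meets A ∖ {p82}, so x IS a limit point.
  x = p83: opens ∋ x are {p81, p83}, {p80, p81, p83}, {p81, p82, p83}, {p80, p81, p82, p83}; each meets A ∖ {p83}, so x IS a limit point.
Collecting: A' = {p82, p83}.


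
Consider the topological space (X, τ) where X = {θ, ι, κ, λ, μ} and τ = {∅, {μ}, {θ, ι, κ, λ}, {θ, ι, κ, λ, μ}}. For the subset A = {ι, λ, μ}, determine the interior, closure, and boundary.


int(A) = {μ}, cl(A) = {θ, ι, κ, λ, μ}, ∂A = {θ, ι, κ, λ}.

Closed sets in (X, τ) are complements of opens:
  closed(X, τ) = {∅, {μ}, {θ, ι, κ, λ}, {θ, ι, κ, λ, μ}}.
int(A) = ⋃ {U ∈ τ : U ⊆ A}. Opens contained in A: ∅, {μ}.
Taking the union of these: int(A) = {μ}.
cl(A) = ⋂ {C closed : A ⊆ C}. Closed sets containing A: {θ, ι, κ, λ, μ}.
Intersecting these: cl(A) = {θ, ι, κ, λ, μ}.
∂A = cl(A) ∖ int(A) = {θ, ι, κ, λ, μ} ∖ {μ} = {θ, ι, κ, λ}.


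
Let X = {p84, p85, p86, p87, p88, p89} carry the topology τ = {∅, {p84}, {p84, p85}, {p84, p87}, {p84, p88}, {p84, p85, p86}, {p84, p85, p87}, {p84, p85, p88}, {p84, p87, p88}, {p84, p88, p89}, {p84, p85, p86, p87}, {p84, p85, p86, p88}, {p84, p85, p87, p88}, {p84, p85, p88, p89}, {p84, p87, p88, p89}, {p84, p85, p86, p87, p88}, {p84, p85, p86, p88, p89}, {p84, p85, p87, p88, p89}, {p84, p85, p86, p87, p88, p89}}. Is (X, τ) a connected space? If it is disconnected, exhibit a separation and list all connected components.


(X, τ) is connected.

Find clopen sets (U ∈ τ with X ∖ U ∈ τ):
  U = ∅, X ∖ U = {p84, p85, p86, p87, p88, p89} — both open, so U is clopen.
  U = {p84, p85, p86, p87, p88, p89}, X ∖ U = ∅ — both open, so U is clopen.
Only trivial clopens (∅ and X) exist, so (X, τ) is connected.
Compute connected components by grouping points that agree on all clopens:
  component: {p84, p85, p86, p87, p88, p89}


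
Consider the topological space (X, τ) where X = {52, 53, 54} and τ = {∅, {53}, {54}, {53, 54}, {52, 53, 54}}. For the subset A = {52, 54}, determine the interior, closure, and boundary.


int(A) = {54}, cl(A) = {52, 54}, ∂A = {52}.

Closed sets in (X, τ) are complements of opens:
  closed(X, τ) = {∅, {52}, {52, 53}, {52, 54}, {52, 53, 54}}.
int(A) = ⋃ {U ∈ τ : U ⊆ A}. Opens contained in A: ∅, {54}.
Taking the union of these: int(A) = {54}.
cl(A) = ⋂ {C closed : A ⊆ C}. Closed sets containing A: {52, 54}, {52, 53, 54}.
Intersecting these: cl(A) = {52, 54}.
∂A = cl(A) ∖ int(A) = {52, 54} ∖ {54} = {52}.


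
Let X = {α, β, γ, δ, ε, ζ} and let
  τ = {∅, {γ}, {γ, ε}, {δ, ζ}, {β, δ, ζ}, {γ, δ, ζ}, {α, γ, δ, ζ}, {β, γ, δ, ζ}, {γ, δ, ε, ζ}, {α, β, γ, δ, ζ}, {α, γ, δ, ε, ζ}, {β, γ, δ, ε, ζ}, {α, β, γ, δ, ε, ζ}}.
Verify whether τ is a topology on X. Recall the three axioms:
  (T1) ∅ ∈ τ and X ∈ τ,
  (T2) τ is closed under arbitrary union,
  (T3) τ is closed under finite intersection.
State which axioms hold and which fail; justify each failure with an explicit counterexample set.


τ IS a topology on X.

Axiom (T1): ∅ ∈ τ? Yes; X ∈ τ? Yes.
Axiom (T2/T3): check pairwise unions and intersections of members of τ.
All pairwise intersections and unions checked — each lies in τ. Therefore τ satisfies (T1), (T2), (T3): it IS a topology on X.


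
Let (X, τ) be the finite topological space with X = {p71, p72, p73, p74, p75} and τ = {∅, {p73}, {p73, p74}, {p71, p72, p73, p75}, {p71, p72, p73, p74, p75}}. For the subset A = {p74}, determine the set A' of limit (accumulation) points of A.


A' = ∅

For each x ∈ X, list the open sets U ∈ τ with x ∈ U, then check whether U ∩ (A ∖ {x}) ≠ ∅ for every such U.
  x = p71: open {p71, p72, p73, p75} ∋ x has {p71, p72, p73, p75} ∩ (A ∖ {p71}) = ∅, so x is NOT a limit point.
  x = p72: open {p71, p72, p73, p75} ∋ x has {p71, p72, p73, p75} ∩ (A ∖ {p72}) = ∅, so x is NOT a limit point.
  x = p73: open {p73} ∋ x has {p73} ∩ (A ∖ {p73}) = ∅, so x is NOT a limit point.
  x = p74: open {p73, p74} ∋ x has {p73, p74} ∩ (A ∖ {p74}) = ∅, so x is NOT a limit point.
  x = p75: open {p71, p72, p73, p75} ∋ x has {p71, p72, p73, p75} ∩ (A ∖ {p75}) = ∅, so x is NOT a limit point.
Collecting: A' = ∅.


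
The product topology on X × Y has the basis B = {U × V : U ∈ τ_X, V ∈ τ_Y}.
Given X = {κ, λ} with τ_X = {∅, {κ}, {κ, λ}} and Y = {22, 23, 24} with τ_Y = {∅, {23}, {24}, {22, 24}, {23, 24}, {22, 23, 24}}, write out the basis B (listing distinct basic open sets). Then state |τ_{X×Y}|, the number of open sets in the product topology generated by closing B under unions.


Basis B = {∅ × ∅, {κ} × {23}, {κ} × {24}, {κ} × {22, 24}, {κ} × {23, 24}, {κ, λ} × {23}, {κ, λ} × {24}, {κ} × {22, 23, 24}, {κ, λ} × {22, 24}, {κ, λ} × {23, 24}, {κ, λ} × {22, 23, 24}}; |τ_{X×Y}| = 18.

Enumerate products U × V with U ∈ τ_X, V ∈ τ_Y (deduplicated):
  ∅ × ∅ = {} (∅)
  {κ} × {23} = {(κ,23)}
  {κ} × {24} = {(κ,24)}
  {κ} × {22, 24} = {(κ,22), (κ,24)}
  {κ} × {23, 24} = {(κ,23), (κ,24)}
  {κ, λ} × {23} = {(κ,23), (λ,23)}
  {κ, λ} × {24} = {(κ,24), (λ,24)}
  {κ} × {22, 23, 24} = {(κ,22), (κ,23), (κ,24)}
  {κ, λ} × {22, 24} = {(κ,22), (κ,24), (λ,22), (λ,24)}
  {κ, λ} × {23, 24} = {(κ,23), (κ,24), (λ,23), (λ,24)}
  {κ, λ} × {22, 23, 24} = {(κ,22), (κ,23), (κ,24), (λ,22), (λ,23), (λ,24)}
These 11 distinct sets form the basis B.
Close under arbitrary unions to get τ_{X×Y}; counting gives |τ_{X×Y}| = 18.


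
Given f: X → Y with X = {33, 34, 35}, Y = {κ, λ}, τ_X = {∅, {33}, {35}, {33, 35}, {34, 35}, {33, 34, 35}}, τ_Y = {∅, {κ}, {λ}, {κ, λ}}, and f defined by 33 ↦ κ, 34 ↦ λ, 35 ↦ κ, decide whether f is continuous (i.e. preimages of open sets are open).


f is NOT continuous.

Compute f^{-1}(U) for each U ∈ τ_Y:
  U = ∅: f^{-1}(U) = ∅ ∈ τ_X ✓.
  U = {κ}: f^{-1}(U) = {33, 35} ∈ τ_X ✓.
  U = {λ}: f^{-1}(U) = {34} ∉ τ_X ✗.
  U = {κ, λ}: f^{-1}(U) = {33, 34, 35} ∈ τ_X ✓.
Found U = {λ} with f^{-1}(U) = {34} not in τ_X. Therefore f is NOT continuous.


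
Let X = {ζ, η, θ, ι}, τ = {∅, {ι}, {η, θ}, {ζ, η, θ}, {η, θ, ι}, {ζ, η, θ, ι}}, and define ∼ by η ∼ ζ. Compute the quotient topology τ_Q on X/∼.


X/∼ = {[ζ=η], [θ], [ι]}; |τ_Q| = 4.

Equivalence classes: [ζ=η], [θ], [ι].
Quotient map π: X → X/∼ sends ζ ↦ [ζ=η], η ↦ [ζ=η], θ ↦ [θ], ι ↦ [ι].
For each subset V ⊆ X/∼, compute π^{-1}(V) ⊆ X and check whether π^{-1}(V) ∈ τ. V is open in τ_Q iff π^{-1}(V) ∈ τ.
  V = {}: π^{-1}(V) = ∅ ∈ τ ✓.
  V = {[ζ=η]}: π^{-1}(V) = {ζ, η} ∉ τ ✗.
  V = {[θ]}: π^{-1}(V) = {θ} ∉ τ ✗.
  V = {[ζ=η], [θ]}: π^{-1}(V) = {ζ, η, θ} ∈ τ ✓.
  V = {[ι]}: π^{-1}(V) = {ι} ∈ τ ✓.
  V = {[ζ=η], [ι]}: π^{-1}(V) = {ζ, η, ι} ∉ τ ✗.
  V = {[θ], [ι]}: π^{-1}(V) = {θ, ι} ∉ τ ✗.
  V = {[ζ=η], [θ], [ι]}: π^{-1}(V) = {ζ, η, θ, ι} ∈ τ ✓.
Open sets in the quotient: τ_Q = {{}, {[ζ=η], [θ]}, {[ι]}, {[ζ=η], [θ], [ι]}} (4 elements).


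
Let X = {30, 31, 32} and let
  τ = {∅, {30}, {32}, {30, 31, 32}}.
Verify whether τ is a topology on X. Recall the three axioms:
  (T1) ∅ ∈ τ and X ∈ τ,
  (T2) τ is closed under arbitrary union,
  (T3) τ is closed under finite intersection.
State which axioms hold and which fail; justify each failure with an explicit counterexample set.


τ is NOT a topology on X.

Axiom (T1): ∅ ∈ τ? Yes; X ∈ τ? Yes.
Axiom (T2/T3): check pairwise unions and intersections of members of τ.
Counterexample for (T2): {30} ∪ {32} = {30, 32} ∉ τ. Therefore τ is NOT a topology.


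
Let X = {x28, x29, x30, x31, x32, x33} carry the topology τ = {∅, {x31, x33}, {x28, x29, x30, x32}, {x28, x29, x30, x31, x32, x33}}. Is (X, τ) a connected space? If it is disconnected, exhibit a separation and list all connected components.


(X, τ) is disconnected; components = [{x31, x33}, {x28, x29, x30, x32}].

Find clopen sets (U ∈ τ with X ∖ U ∈ τ):
  U = ∅, X ∖ U = {x28, x29, x30, x31, x32, x33} — both open, so U is clopen.
  U = {x31, x33}, X ∖ U = {x28, x29, x30, x32} — both open, so U is clopen.
  U = {x28, x29, x30, x32}, X ∖ U = {x31, x33} — both open, so U is clopen.
  U = {x28, x29, x30, x31, x32, x33}, X ∖ U = ∅ — both open, so U is clopen.
Nontrivial clopen(s) exist: e.g. {x31, x33}. So (X, τ) is disconnected.
Compute connected components by grouping points that agree on all clopens:
  component: {x31, x33}
  component: {x28, x29, x30, x32}


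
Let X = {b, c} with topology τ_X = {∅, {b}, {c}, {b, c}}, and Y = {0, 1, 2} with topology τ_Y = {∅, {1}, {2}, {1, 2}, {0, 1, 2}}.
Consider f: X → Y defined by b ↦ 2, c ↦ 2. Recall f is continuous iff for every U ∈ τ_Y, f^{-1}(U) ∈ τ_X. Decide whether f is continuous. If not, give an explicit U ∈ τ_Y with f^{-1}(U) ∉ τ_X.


f IS continuous.

Compute f^{-1}(U) for each U ∈ τ_Y:
  U = ∅: f^{-1}(U) = ∅ ∈ τ_X ✓.
  U = {1}: f^{-1}(U) = ∅ ∈ τ_X ✓.
  U = {2}: f^{-1}(U) = {b, c} ∈ τ_X ✓.
  U = {1, 2}: f^{-1}(U) = {b, c} ∈ τ_X ✓.
  U = {0, 1, 2}: f^{-1}(U) = {b, c} ∈ τ_X ✓.
Every preimage lies in τ_X, so f IS continuous.


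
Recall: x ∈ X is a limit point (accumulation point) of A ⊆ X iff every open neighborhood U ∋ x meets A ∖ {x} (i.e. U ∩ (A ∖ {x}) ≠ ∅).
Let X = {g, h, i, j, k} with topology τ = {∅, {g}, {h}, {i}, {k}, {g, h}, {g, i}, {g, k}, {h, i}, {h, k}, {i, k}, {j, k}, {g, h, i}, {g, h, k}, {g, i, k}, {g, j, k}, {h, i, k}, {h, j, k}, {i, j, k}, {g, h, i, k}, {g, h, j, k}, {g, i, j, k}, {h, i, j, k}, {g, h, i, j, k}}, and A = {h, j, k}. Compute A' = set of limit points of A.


A' = {j}

For each x ∈ X, list the open sets U ∈ τ with x ∈ U, then check whether U ∩ (A ∖ {x}) ≠ ∅ for every such U.
  x = g: open {g} ∋ x has {g} ∩ (A ∖ {g}) = ∅, so x is NOT a limit point.
  x = h: open {h} ∋ x has {h} ∩ (A ∖ {h}) = ∅, so x is NOT a limit point.
  x = i: open {i} ∋ x has {i} ∩ (A ∖ {i}) = ∅, so x is NOT a limit point.
  x = j: opens ∋ x are {j, k}, {g, j, k}, {h, j, k}, {i, j, k}, {g, h, j, k}, {g, i, j, k}, {h, i, j, k}, {g, h, i, j, k}; each meets A ∖ {j}, so x IS a limit point.
  x = k: open {k} ∋ x has {k} ∩ (A ∖ {k}) = ∅, so x is NOT a limit point.
Collecting: A' = {j}.


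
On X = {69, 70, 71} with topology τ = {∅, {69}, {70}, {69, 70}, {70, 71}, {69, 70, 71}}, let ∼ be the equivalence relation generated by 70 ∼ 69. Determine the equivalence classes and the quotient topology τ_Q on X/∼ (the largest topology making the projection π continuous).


X/∼ = {[69=70], [71]}; |τ_Q| = 3.

Equivalence classes: [69=70], [71].
Quotient map π: X → X/∼ sends 69 ↦ [69=70], 70 ↦ [69=70], 71 ↦ [71].
For each subset V ⊆ X/∼, compute π^{-1}(V) ⊆ X and check whether π^{-1}(V) ∈ τ. V is open in τ_Q iff π^{-1}(V) ∈ τ.
  V = {}: π^{-1}(V) = ∅ ∈ τ ✓.
  V = {[69=70]}: π^{-1}(V) = {69, 70} ∈ τ ✓.
  V = {[71]}: π^{-1}(V) = {71} ∉ τ ✗.
  V = {[69=70], [71]}: π^{-1}(V) = {69, 70, 71} ∈ τ ✓.
Open sets in the quotient: τ_Q = {{}, {[69=70]}, {[69=70], [71]}} (3 elements).


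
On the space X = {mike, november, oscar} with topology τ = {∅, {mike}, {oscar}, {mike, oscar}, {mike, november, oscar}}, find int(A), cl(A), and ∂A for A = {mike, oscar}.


int(A) = {mike, oscar}, cl(A) = {mike, november, oscar}, ∂A = {november}.

Closed sets in (X, τ) are complements of opens:
  closed(X, τ) = {∅, {november}, {mike, november}, {november, oscar}, {mike, november, oscar}}.
int(A) = ⋃ {U ∈ τ : U ⊆ A}. Opens contained in A: ∅, {mike}, {oscar}, {mike, oscar}.
Taking the union of these: int(A) = {mike, oscar}.
cl(A) = ⋂ {C closed : A ⊆ C}. Closed sets containing A: {mike, november, oscar}.
Intersecting these: cl(A) = {mike, november, oscar}.
∂A = cl(A) ∖ int(A) = {mike, november, oscar} ∖ {mike, oscar} = {november}.


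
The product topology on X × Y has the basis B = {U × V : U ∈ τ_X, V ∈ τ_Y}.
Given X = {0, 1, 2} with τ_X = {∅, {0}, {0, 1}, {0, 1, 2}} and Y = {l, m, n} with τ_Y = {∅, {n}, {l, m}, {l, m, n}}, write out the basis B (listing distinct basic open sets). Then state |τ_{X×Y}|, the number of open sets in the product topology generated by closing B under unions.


Basis B = {∅ × ∅, {0} × {n}, {0} × {l, m}, {0, 1} × {n}, {0} × {l, m, n}, {0, 1, 2} × {n}, {0, 1} × {l, m}, {0, 1} × {l, m, n}, {0, 1, 2} × {l, m}, {0, 1, 2} × {l, m, n}}; |τ_{X×Y}| = 16.

Enumerate products U × V with U ∈ τ_X, V ∈ τ_Y (deduplicated):
  ∅ × ∅ = {} (∅)
  {0} × {n} = {(0,n)}
  {0} × {l, m} = {(0,l), (0,m)}
  {0, 1} × {n} = {(0,n), (1,n)}
  {0} × {l, m, n} = {(0,l), (0,m), (0,n)}
  {0, 1, 2} × {n} = {(0,n), (1,n), (2,n)}
  {0, 1} × {l, m} = {(0,l), (0,m), (1,l), (1,m)}
  {0, 1} × {l, m, n} = {(0,l), (0,m), (0,n), (1,l), (1,m), (1,n)}
  {0, 1, 2} × {l, m} = {(0,l), (0,m), (1,l), (1,m), (2,l), (2,m)}
  {0, 1, 2} × {l, m, n} = {(0,l), (0,m), (0,n), (1,l), (1,m), (1,n), (2,l), (2,m), (2,n)}
These 10 distinct sets form the basis B.
Close under arbitrary unions to get τ_{X×Y}; counting gives |τ_{X×Y}| = 16.


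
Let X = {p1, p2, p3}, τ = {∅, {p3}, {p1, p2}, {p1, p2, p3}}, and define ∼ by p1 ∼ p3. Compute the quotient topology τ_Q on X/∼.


X/∼ = {[p1=p3], [p2]}; |τ_Q| = 2.

Equivalence classes: [p1=p3], [p2].
Quotient map π: X → X/∼ sends p1 ↦ [p1=p3], p2 ↦ [p2], p3 ↦ [p1=p3].
For each subset V ⊆ X/∼, compute π^{-1}(V) ⊆ X and check whether π^{-1}(V) ∈ τ. V is open in τ_Q iff π^{-1}(V) ∈ τ.
  V = {}: π^{-1}(V) = ∅ ∈ τ ✓.
  V = {[p1=p3]}: π^{-1}(V) = {p1, p3} ∉ τ ✗.
  V = {[p2]}: π^{-1}(V) = {p2} ∉ τ ✗.
  V = {[p1=p3], [p2]}: π^{-1}(V) = {p1, p2, p3} ∈ τ ✓.
Open sets in the quotient: τ_Q = {{}, {[p1=p3], [p2]}} (2 elements).


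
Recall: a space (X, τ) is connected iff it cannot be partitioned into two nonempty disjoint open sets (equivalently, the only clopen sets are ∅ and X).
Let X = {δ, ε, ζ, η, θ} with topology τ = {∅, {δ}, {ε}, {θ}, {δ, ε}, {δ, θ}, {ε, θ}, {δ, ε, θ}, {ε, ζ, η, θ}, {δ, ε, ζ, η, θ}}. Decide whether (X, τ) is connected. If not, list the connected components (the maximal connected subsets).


(X, τ) is disconnected; components = [{δ}, {ε, ζ, η, θ}].

Find clopen sets (U ∈ τ with X ∖ U ∈ τ):
  U = ∅, X ∖ U = {δ, ε, ζ, η, θ} — both open, so U is clopen.
  U = {δ}, X ∖ U = {ε, ζ, η, θ} — both open, so U is clopen.
  U = {ε, ζ, η, θ}, X ∖ U = {δ} — both open, so U is clopen.
  U = {δ, ε, ζ, η, θ}, X ∖ U = ∅ — both open, so U is clopen.
Nontrivial clopen(s) exist: e.g. {ε, ζ, η, θ}. So (X, τ) is disconnected.
Compute connected components by grouping points that agree on all clopens:
  component: {δ}
  component: {ε, ζ, η, θ}


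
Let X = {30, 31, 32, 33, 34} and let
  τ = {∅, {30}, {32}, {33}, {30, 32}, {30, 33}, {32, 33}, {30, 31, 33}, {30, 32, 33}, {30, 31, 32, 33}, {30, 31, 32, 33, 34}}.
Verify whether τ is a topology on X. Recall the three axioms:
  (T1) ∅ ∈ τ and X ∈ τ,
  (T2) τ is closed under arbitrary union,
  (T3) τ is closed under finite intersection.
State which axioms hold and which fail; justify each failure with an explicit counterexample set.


τ IS a topology on X.

Axiom (T1): ∅ ∈ τ? Yes; X ∈ τ? Yes.
Axiom (T2/T3): check pairwise unions and intersections of members of τ.
All pairwise intersections and unions checked — each lies in τ. Therefore τ satisfies (T1), (T2), (T3): it IS a topology on X.


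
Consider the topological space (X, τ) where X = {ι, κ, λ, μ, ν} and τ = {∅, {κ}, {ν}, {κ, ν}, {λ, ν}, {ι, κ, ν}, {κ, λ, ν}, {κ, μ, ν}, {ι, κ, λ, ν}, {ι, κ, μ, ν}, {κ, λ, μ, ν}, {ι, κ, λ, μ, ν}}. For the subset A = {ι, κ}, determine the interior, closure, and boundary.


int(A) = {κ}, cl(A) = {ι, κ, μ}, ∂A = {ι, μ}.

Closed sets in (X, τ) are complements of opens:
  closed(X, τ) = {∅, {ι}, {λ}, {μ}, {ι, λ}, {ι, μ}, {λ, μ}, {ι, κ, μ}, {ι, λ, μ}, {ι, κ, λ, μ}, {ι, λ, μ, ν}, {ι, κ, λ, μ, ν}}.
int(A) = ⋃ {U ∈ τ : U ⊆ A}. Opens contained in A: ∅, {κ}.
Taking the union of these: int(A) = {κ}.
cl(A) = ⋂ {C closed : A ⊆ C}. Closed sets containing A: {ι, κ, μ}, {ι, κ, λ, μ}, {ι, κ, λ, μ, ν}.
Intersecting these: cl(A) = {ι, κ, μ}.
∂A = cl(A) ∖ int(A) = {ι, κ, μ} ∖ {κ} = {ι, μ}.


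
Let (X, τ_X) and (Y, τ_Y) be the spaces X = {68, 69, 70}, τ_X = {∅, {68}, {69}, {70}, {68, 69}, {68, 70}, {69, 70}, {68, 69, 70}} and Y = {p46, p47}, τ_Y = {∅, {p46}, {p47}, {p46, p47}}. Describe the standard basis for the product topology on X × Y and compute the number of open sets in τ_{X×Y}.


Basis B = {∅ × ∅, {68} × {p46}, {68} × {p47}, {69} × {p46}, {69} × {p47}, {70} × {p46}, {70} × {p47}, {68} × {p46, p47}, {68, 69} × {p46}, {68, 70} × {p46}, {68, 69} × {p47}, {68, 70} × {p47}, {69} × {p46, p47}, {69, 70} × {p46}, {69, 70} × {p47}, {70} × {p46, p47}, {68, 69, 70} × {p46}, {68, 69, 70} × {p47}, {68, 69} × {p46, p47}, {68, 70} × {p46, p47}, {69, 70} × {p46, p47}, {68, 69, 70} × {p46, p47}}; |τ_{X×Y}| = 64.

Enumerate products U × V with U ∈ τ_X, V ∈ τ_Y (deduplicated):
  ∅ × ∅ = {} (∅)
  {68} × {p46} = {(68,p46)}
  {68} × {p47} = {(68,p47)}
  {69} × {p46} = {(69,p46)}
  {69} × {p47} = {(69,p47)}
  {70} × {p46} = {(70,p46)}
  {70} × {p47} = {(70,p47)}
  {68} × {p46, p47} = {(68,p46), (68,p47)}
  {68, 69} × {p46} = {(68,p46), (69,p46)}
  {68, 70} × {p46} = {(68,p46), (70,p46)}
  {68, 69} × {p47} = {(68,p47), (69,p47)}
  {68, 70} × {p47} = {(68,p47), (70,p47)}
  {69} × {p46, p47} = {(69,p46), (69,p47)}
  {69, 70} × {p46} = {(69,p46), (70,p46)}
  {69, 70} × {p47} = {(69,p47), (70,p47)}
  {70} × {p46, p47} = {(70,p46), (70,p47)}
  {68, 69, 70} × {p46} = {(68,p46), (69,p46), (70,p46)}
  {68, 69, 70} × {p47} = {(68,p47), (69,p47), (70,p47)}
  {68, 69} × {p46, p47} = {(68,p46), (68,p47), (69,p46), (69,p47)}
  {68, 70} × {p46, p47} = {(68,p46), (68,p47), (70,p46), (70,p47)}
  {69, 70} × {p46, p47} = {(69,p46), (69,p47), (70,p46), (70,p47)}
  {68, 69, 70} × {p46, p47} = {(68,p46), (68,p47), (69,p46), (69,p47), (70,p46), (70,p47)}
These 22 distinct sets form the basis B.
Close under arbitrary unions to get τ_{X×Y}; counting gives |τ_{X×Y}| = 64.


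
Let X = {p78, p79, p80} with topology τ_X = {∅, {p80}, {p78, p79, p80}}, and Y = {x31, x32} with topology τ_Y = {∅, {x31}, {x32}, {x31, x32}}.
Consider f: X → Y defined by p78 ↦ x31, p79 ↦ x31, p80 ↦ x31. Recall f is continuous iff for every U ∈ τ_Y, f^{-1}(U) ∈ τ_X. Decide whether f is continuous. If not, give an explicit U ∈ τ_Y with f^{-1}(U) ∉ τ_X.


f IS continuous.

Compute f^{-1}(U) for each U ∈ τ_Y:
  U = ∅: f^{-1}(U) = ∅ ∈ τ_X ✓.
  U = {x31}: f^{-1}(U) = {p78, p79, p80} ∈ τ_X ✓.
  U = {x32}: f^{-1}(U) = ∅ ∈ τ_X ✓.
  U = {x31, x32}: f^{-1}(U) = {p78, p79, p80} ∈ τ_X ✓.
Every preimage lies in τ_X, so f IS continuous.


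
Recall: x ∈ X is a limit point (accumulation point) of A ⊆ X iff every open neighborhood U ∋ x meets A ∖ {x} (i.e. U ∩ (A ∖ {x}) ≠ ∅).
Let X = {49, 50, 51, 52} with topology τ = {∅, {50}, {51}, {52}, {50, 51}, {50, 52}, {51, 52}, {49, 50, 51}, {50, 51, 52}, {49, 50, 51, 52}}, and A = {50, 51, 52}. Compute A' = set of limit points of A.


A' = {49}

For each x ∈ X, list the open sets U ∈ τ with x ∈ U, then check whether U ∩ (A ∖ {x}) ≠ ∅ for every such U.
  x = 49: opens ∋ x are {49, 50, 51}, {49, 50, 51, 52}; each meets A ∖ {49}, so x IS a limit point.
  x = 50: open {50} ∋ x has {50} ∩ (A ∖ {50}) = ∅, so x is NOT a limit point.
  x = 51: open {51} ∋ x has {51} ∩ (A ∖ {51}) = ∅, so x is NOT a limit point.
  x = 52: open {52} ∋ x has {52} ∩ (A ∖ {52}) = ∅, so x is NOT a limit point.
Collecting: A' = {49}.


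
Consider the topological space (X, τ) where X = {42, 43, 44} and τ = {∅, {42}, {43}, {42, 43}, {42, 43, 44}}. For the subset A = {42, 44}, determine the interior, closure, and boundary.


int(A) = {42}, cl(A) = {42, 44}, ∂A = {44}.

Closed sets in (X, τ) are complements of opens:
  closed(X, τ) = {∅, {44}, {42, 44}, {43, 44}, {42, 43, 44}}.
int(A) = ⋃ {U ∈ τ : U ⊆ A}. Opens contained in A: ∅, {42}.
Taking the union of these: int(A) = {42}.
cl(A) = ⋂ {C closed : A ⊆ C}. Closed sets containing A: {42, 44}, {42, 43, 44}.
Intersecting these: cl(A) = {42, 44}.
∂A = cl(A) ∖ int(A) = {42, 44} ∖ {42} = {44}.


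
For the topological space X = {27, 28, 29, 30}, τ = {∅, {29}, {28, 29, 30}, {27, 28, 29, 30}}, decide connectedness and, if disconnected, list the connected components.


(X, τ) is connected.

Find clopen sets (U ∈ τ with X ∖ U ∈ τ):
  U = ∅, X ∖ U = {27, 28, 29, 30} — both open, so U is clopen.
  U = {27, 28, 29, 30}, X ∖ U = ∅ — both open, so U is clopen.
Only trivial clopens (∅ and X) exist, so (X, τ) is connected.
Compute connected components by grouping points that agree on all clopens:
  component: {27, 28, 29, 30}


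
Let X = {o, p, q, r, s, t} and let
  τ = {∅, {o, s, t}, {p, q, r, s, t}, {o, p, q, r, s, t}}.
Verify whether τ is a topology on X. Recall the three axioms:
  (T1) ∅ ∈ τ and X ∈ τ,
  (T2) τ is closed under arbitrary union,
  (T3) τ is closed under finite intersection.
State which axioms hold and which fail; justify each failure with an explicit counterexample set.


τ is NOT a topology on X.

Axiom (T1): ∅ ∈ τ? Yes; X ∈ τ? Yes.
Axiom (T2/T3): check pairwise unions and intersections of members of τ.
Counterexample for (T3): {o, s, t} ∩ {p, q, r, s, t} = {s, t} ∉ τ. Therefore τ is NOT a topology.


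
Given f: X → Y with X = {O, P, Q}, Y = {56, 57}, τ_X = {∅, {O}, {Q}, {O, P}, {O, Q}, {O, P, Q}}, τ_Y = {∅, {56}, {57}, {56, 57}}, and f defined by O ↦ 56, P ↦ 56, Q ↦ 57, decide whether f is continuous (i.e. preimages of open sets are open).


f IS continuous.

Compute f^{-1}(U) for each U ∈ τ_Y:
  U = ∅: f^{-1}(U) = ∅ ∈ τ_X ✓.
  U = {56}: f^{-1}(U) = {O, P} ∈ τ_X ✓.
  U = {57}: f^{-1}(U) = {Q} ∈ τ_X ✓.
  U = {56, 57}: f^{-1}(U) = {O, P, Q} ∈ τ_X ✓.
Every preimage lies in τ_X, so f IS continuous.


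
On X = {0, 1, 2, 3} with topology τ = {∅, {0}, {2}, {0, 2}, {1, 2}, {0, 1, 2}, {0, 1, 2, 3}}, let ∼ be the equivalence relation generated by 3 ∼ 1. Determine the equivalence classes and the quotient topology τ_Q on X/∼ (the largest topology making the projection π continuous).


X/∼ = {[0], [1=3], [2]}; |τ_Q| = 5.

Equivalence classes: [0], [1=3], [2].
Quotient map π: X → X/∼ sends 0 ↦ [0], 1 ↦ [1=3], 2 ↦ [2], 3 ↦ [1=3].
For each subset V ⊆ X/∼, compute π^{-1}(V) ⊆ X and check whether π^{-1}(V) ∈ τ. V is open in τ_Q iff π^{-1}(V) ∈ τ.
  V = {}: π^{-1}(V) = ∅ ∈ τ ✓.
  V = {[0]}: π^{-1}(V) = {0} ∈ τ ✓.
  V = {[1=3]}: π^{-1}(V) = {1, 3} ∉ τ ✗.
  V = {[0], [1=3]}: π^{-1}(V) = {0, 1, 3} ∉ τ ✗.
  V = {[2]}: π^{-1}(V) = {2} ∈ τ ✓.
  V = {[0], [2]}: π^{-1}(V) = {0, 2} ∈ τ ✓.
  V = {[1=3], [2]}: π^{-1}(V) = {1, 2, 3} ∉ τ ✗.
  V = {[0], [1=3], [2]}: π^{-1}(V) = {0, 1, 2, 3} ∈ τ ✓.
Open sets in the quotient: τ_Q = {{}, {[0]}, {[2]}, {[0], [2]}, {[0], [1=3], [2]}} (5 elements).


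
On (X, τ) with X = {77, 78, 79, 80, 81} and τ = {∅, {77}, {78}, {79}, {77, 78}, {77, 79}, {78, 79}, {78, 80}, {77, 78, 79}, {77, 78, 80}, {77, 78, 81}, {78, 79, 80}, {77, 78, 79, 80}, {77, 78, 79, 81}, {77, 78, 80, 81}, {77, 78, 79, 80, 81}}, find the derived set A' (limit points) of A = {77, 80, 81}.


A' = {81}

For each x ∈ X, list the open sets U ∈ τ with x ∈ U, then check whether U ∩ (A ∖ {x}) ≠ ∅ for every such U.
  x = 77: open {77} ∋ x has {77} ∩ (A ∖ {77}) = ∅, so x is NOT a limit point.
  x = 78: open {78} ∋ x has {78} ∩ (A ∖ {78}) = ∅, so x is NOT a limit point.
  x = 79: open {79} ∋ x has {79} ∩ (A ∖ {79}) = ∅, so x is NOT a limit point.
  x = 80: open {78, 80} ∋ x has {78, 80} ∩ (A ∖ {80}) = ∅, so x is NOT a limit point.
  x = 81: opens ∋ x are {77, 78, 81}, {77, 78, 79, 81}, {77, 78, 80, 81}, {77, 78, 79, 80, 81}; each meets A ∖ {81}, so x IS a limit point.
Collecting: A' = {81}.


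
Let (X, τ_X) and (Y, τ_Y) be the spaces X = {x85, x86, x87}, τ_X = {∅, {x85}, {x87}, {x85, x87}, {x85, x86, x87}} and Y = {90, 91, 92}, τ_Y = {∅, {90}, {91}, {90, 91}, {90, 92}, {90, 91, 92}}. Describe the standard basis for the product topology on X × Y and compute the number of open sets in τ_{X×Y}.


Basis B = {∅ × ∅, {x85} × {90}, {x85} × {91}, {x87} × {90}, {x87} × {91}, {x85} × {90, 91}, {x85} × {90, 92}, {x85, x87} × {90}, {x85, x87} × {91}, {x87} × {90, 91}, {x87} × {90, 92}, {x85} × {90, 91, 92}, {x85, x86, x87} × {90}, {x85, x86, x87} × {91}, {x87} × {90, 91, 92}, {x85, x87} × {90, 91}, {x85, x87} × {90, 92}, {x85, x87} × {90, 91, 92}, {x85, x86, x87} × {90, 91}, {x85, x86, x87} × {90, 92}, {x85, x86, x87} × {90, 91, 92}}; |τ_{X×Y}| = 70.

Enumerate products U × V with U ∈ τ_X, V ∈ τ_Y (deduplicated):
  ∅ × ∅ = {} (∅)
  {x85} × {90} = {(x85,90)}
  {x85} × {91} = {(x85,91)}
  {x87} × {90} = {(x87,90)}
  {x87} × {91} = {(x87,91)}
  {x85} × {90, 91} = {(x85,90), (x85,91)}
  {x85} × {90, 92} = {(x85,90), (x85,92)}
  {x85, x87} × {90} = {(x85,90), (x87,90)}
  {x85, x87} × {91} = {(x85,91), (x87,91)}
  {x87} × {90, 91} = {(x87,90), (x87,91)}
  {x87} × {90, 92} = {(x87,90), (x87,92)}
  {x85} × {90, 91, 92} = {(x85,90), (x85,91), (x85,92)}
  {x85, x86, x87} × {90} = {(x85,90), (x86,90), (x87,90)}
  {x85, x86, x87} × {91} = {(x85,91), (x86,91), (x87,91)}
  {x87} × {90, 91, 92} = {(x87,90), (x87,91), (x87,92)}
  {x85, x87} × {90, 91} = {(x85,90), (x85,91), (x87,90), (x87,91)}
  {x85, x87} × {90, 92} = {(x85,90), (x85,92), (x87,90), (x87,92)}
  {x85, x87} × {90, 91, 92} = {(x85,90), (x85,91), (x85,92), (x87,90), (x87,91), (x87,92)}
  {x85, x86, x87} × {90, 91} = {(x85,90), (x85,91), (x86,90), (x86,91), (x87,90), (x87,91)}
  {x85, x86, x87} × {90, 92} = {(x85,90), (x85,92), (x86,90), (x86,92), (x87,90), (x87,92)}
  {x85, x86, x87} × {90, 91, 92} = {(x85,90), (x85,91), (x85,92), (x86,90), (x86,91), (x86,92), (x87,90), (x87,91), (x87,92)}
These 21 distinct sets form the basis B.
Close under arbitrary unions to get τ_{X×Y}; counting gives |τ_{X×Y}| = 70.


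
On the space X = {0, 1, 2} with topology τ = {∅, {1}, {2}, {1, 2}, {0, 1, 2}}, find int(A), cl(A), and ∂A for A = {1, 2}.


int(A) = {1, 2}, cl(A) = {0, 1, 2}, ∂A = {0}.

Closed sets in (X, τ) are complements of opens:
  closed(X, τ) = {∅, {0}, {0, 1}, {0, 2}, {0, 1, 2}}.
int(A) = ⋃ {U ∈ τ : U ⊆ A}. Opens contained in A: ∅, {1}, {2}, {1, 2}.
Taking the union of these: int(A) = {1, 2}.
cl(A) = ⋂ {C closed : A ⊆ C}. Closed sets containing A: {0, 1, 2}.
Intersecting these: cl(A) = {0, 1, 2}.
∂A = cl(A) ∖ int(A) = {0, 1, 2} ∖ {1, 2} = {0}.


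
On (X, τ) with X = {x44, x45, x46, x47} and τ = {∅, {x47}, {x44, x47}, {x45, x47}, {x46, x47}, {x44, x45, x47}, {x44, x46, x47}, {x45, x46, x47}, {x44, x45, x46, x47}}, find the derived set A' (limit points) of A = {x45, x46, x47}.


A' = {x44, x45, x46}

For each x ∈ X, list the open sets U ∈ τ with x ∈ U, then check whether U ∩ (A ∖ {x}) ≠ ∅ for every such U.
  x = x44: opens ∋ x are {x44, x47}, {x44, x45, x47}, {x44, x46, x47}, {x44, x45, x46, x47}; each meets A ∖ {x44}, so x IS a limit point.
  x = x45: opens ∋ x are {x45, x47}, {x44, x45, x47}, {x45, x46, x47}, {x44, x45, x46, x47}; each meets A ∖ {x45}, so x IS a limit point.
  x = x46: opens ∋ x are {x46, x47}, {x44, x46, x47}, {x45, x46, x47}, {x44, x45, x46, x47}; each meets A ∖ {x46}, so x IS a limit point.
  x = x47: open {x47} ∋ x has {x47} ∩ (A ∖ {x47}) = ∅, so x is NOT a limit point.
Collecting: A' = {x44, x45, x46}.


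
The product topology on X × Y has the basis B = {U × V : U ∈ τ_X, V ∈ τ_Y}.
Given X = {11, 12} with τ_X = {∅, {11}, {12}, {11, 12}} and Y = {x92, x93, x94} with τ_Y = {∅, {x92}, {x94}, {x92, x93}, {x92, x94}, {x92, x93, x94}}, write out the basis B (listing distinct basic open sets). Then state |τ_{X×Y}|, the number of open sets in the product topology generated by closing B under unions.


Basis B = {∅ × ∅, {11} × {x92}, {11} × {x94}, {12} × {x92}, {12} × {x94}, {11} × {x92, x93}, {11} × {x92, x94}, {11, 12} × {x92}, {11, 12} × {x94}, {12} × {x92, x93}, {12} × {x92, x94}, {11} × {x92, x93, x94}, {12} × {x92, x93, x94}, {11, 12} × {x92, x93}, {11, 12} × {x92, x94}, {11, 12} × {x92, x93, x94}}; |τ_{X×Y}| = 36.

Enumerate products U × V with U ∈ τ_X, V ∈ τ_Y (deduplicated):
  ∅ × ∅ = {} (∅)
  {11} × {x92} = {(11,x92)}
  {11} × {x94} = {(11,x94)}
  {12} × {x92} = {(12,x92)}
  {12} × {x94} = {(12,x94)}
  {11} × {x92, x93} = {(11,x92), (11,x93)}
  {11} × {x92, x94} = {(11,x92), (11,x94)}
  {11, 12} × {x92} = {(11,x92), (12,x92)}
  {11, 12} × {x94} = {(11,x94), (12,x94)}
  {12} × {x92, x93} = {(12,x92), (12,x93)}
  {12} × {x92, x94} = {(12,x92), (12,x94)}
  {11} × {x92, x93, x94} = {(11,x92), (11,x93), (11,x94)}
  {12} × {x92, x93, x94} = {(12,x92), (12,x93), (12,x94)}
  {11, 12} × {x92, x93} = {(11,x92), (11,x93), (12,x92), (12,x93)}
  {11, 12} × {x92, x94} = {(11,x92), (11,x94), (12,x92), (12,x94)}
  {11, 12} × {x92, x93, x94} = {(11,x92), (11,x93), (11,x94), (12,x92), (12,x93), (12,x94)}
These 16 distinct sets form the basis B.
Close under arbitrary unions to get τ_{X×Y}; counting gives |τ_{X×Y}| = 36.


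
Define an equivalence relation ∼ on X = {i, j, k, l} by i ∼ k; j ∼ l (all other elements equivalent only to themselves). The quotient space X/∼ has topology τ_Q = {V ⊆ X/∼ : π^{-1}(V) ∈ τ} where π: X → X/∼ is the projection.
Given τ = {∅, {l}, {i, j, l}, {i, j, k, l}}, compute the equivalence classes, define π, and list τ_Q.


X/∼ = {[i=k], [j=l]}; |τ_Q| = 2.

Equivalence classes: [i=k], [j=l].
Quotient map π: X → X/∼ sends i ↦ [i=k], j ↦ [j=l], k ↦ [i=k], l ↦ [j=l].
For each subset V ⊆ X/∼, compute π^{-1}(V) ⊆ X and check whether π^{-1}(V) ∈ τ. V is open in τ_Q iff π^{-1}(V) ∈ τ.
  V = {}: π^{-1}(V) = ∅ ∈ τ ✓.
  V = {[i=k]}: π^{-1}(V) = {i, k} ∉ τ ✗.
  V = {[j=l]}: π^{-1}(V) = {j, l} ∉ τ ✗.
  V = {[i=k], [j=l]}: π^{-1}(V) = {i, j, k, l} ∈ τ ✓.
Open sets in the quotient: τ_Q = {{}, {[i=k], [j=l]}} (2 elements).


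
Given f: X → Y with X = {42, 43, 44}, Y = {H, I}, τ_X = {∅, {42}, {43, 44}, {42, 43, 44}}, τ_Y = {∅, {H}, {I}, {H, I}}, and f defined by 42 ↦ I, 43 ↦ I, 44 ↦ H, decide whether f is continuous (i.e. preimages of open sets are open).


f is NOT continuous.

Compute f^{-1}(U) for each U ∈ τ_Y:
  U = ∅: f^{-1}(U) = ∅ ∈ τ_X ✓.
  U = {H}: f^{-1}(U) = {44} ∉ τ_X ✗.
  U = {I}: f^{-1}(U) = {42, 43} ∉ τ_X ✗.
  U = {H, I}: f^{-1}(U) = {42, 43, 44} ∈ τ_X ✓.
Found U = {H} with f^{-1}(U) = {44} not in τ_X. Therefore f is NOT continuous.


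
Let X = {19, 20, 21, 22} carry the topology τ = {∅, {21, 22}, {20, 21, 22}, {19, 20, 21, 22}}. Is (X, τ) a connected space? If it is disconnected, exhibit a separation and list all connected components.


(X, τ) is connected.

Find clopen sets (U ∈ τ with X ∖ U ∈ τ):
  U = ∅, X ∖ U = {19, 20, 21, 22} — both open, so U is clopen.
  U = {19, 20, 21, 22}, X ∖ U = ∅ — both open, so U is clopen.
Only trivial clopens (∅ and X) exist, so (X, τ) is connected.
Compute connected components by grouping points that agree on all clopens:
  component: {19, 20, 21, 22}


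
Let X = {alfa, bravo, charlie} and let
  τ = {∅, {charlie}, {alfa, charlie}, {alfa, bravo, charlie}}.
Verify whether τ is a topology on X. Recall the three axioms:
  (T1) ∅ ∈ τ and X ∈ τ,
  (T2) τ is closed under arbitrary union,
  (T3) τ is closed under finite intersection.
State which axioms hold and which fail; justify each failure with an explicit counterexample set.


τ IS a topology on X.

Axiom (T1): ∅ ∈ τ? Yes; X ∈ τ? Yes.
Axiom (T2/T3): check pairwise unions and intersections of members of τ.
All pairwise intersections and unions checked — each lies in τ. Therefore τ satisfies (T1), (T2), (T3): it IS a topology on X.


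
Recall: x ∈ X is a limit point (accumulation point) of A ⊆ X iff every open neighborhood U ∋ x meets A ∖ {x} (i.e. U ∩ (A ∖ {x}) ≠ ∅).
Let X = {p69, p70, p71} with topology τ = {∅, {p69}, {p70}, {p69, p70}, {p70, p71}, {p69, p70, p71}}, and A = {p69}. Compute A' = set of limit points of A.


A' = ∅

For each x ∈ X, list the open sets U ∈ τ with x ∈ U, then check whether U ∩ (A ∖ {x}) ≠ ∅ for every such U.
  x = p69: open {p69} ∋ x has {p69} ∩ (A ∖ {p69}) = ∅, so x is NOT a limit point.
  x = p70: open {p70} ∋ x has {p70} ∩ (A ∖ {p70}) = ∅, so x is NOT a limit point.
  x = p71: open {p70, p71} ∋ x has {p70, p71} ∩ (A ∖ {p71}) = ∅, so x is NOT a limit point.
Collecting: A' = ∅.


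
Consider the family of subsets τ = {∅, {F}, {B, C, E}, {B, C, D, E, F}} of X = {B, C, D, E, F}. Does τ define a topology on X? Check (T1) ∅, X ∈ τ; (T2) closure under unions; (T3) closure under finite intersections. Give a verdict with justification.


τ is NOT a topology on X.

Axiom (T1): ∅ ∈ τ? Yes; X ∈ τ? Yes.
Axiom (T2/T3): check pairwise unions and intersections of members of τ.
Counterexample for (T2): {F} ∪ {B, C, E} = {B, C, E, F} ∉ τ. Therefore τ is NOT a topology.


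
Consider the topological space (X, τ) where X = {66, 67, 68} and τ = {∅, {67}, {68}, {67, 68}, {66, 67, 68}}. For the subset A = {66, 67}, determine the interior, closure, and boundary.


int(A) = {67}, cl(A) = {66, 67}, ∂A = {66}.

Closed sets in (X, τ) are complements of opens:
  closed(X, τ) = {∅, {66}, {66, 67}, {66, 68}, {66, 67, 68}}.
int(A) = ⋃ {U ∈ τ : U ⊆ A}. Opens contained in A: ∅, {67}.
Taking the union of these: int(A) = {67}.
cl(A) = ⋂ {C closed : A ⊆ C}. Closed sets containing A: {66, 67}, {66, 67, 68}.
Intersecting these: cl(A) = {66, 67}.
∂A = cl(A) ∖ int(A) = {66, 67} ∖ {67} = {66}.


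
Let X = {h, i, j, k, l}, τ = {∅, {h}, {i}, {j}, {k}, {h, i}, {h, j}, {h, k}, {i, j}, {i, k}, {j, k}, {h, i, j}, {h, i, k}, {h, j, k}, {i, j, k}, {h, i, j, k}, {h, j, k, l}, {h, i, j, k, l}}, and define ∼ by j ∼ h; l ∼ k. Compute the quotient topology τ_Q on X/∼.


X/∼ = {[h=j], [i], [k=l]}; |τ_Q| = 6.

Equivalence classes: [h=j], [i], [k=l].
Quotient map π: X → X/∼ sends h ↦ [h=j], i ↦ [i], j ↦ [h=j], k ↦ [k=l], l ↦ [k=l].
For each subset V ⊆ X/∼, compute π^{-1}(V) ⊆ X and check whether π^{-1}(V) ∈ τ. V is open in τ_Q iff π^{-1}(V) ∈ τ.
  V = {}: π^{-1}(V) = ∅ ∈ τ ✓.
  V = {[h=j]}: π^{-1}(V) = {h, j} ∈ τ ✓.
  V = {[i]}: π^{-1}(V) = {i} ∈ τ ✓.
  V = {[h=j], [i]}: π^{-1}(V) = {h, i, j} ∈ τ ✓.
  V = {[k=l]}: π^{-1}(V) = {k, l} ∉ τ ✗.
  V = {[h=j], [k=l]}: π^{-1}(V) = {h, j, k, l} ∈ τ ✓.
  V = {[i], [k=l]}: π^{-1}(V) = {i, k, l} ∉ τ ✗.
  V = {[h=j], [i], [k=l]}: π^{-1}(V) = {h, i, j, k, l} ∈ τ ✓.
Open sets in the quotient: τ_Q = {{}, {[h=j]}, {[i]}, {[h=j], [i]}, {[h=j], [k=l]}, {[h=j], [i], [k=l]}} (6 elements).
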